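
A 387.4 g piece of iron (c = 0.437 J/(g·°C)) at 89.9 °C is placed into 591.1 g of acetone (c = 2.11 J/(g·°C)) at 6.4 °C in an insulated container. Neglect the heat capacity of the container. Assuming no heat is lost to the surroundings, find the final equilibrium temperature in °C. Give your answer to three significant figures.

Heat lost by iron = heat gained by acetone.
(387.4)(0.437)(89.9 − T) = (591.1)(2.11)(T − 6.4)
169.2938 (89.9 − T) = 1247.221 (T − 6.4)
15220 − 169.2938 T = 1247.221 T − 7982.2
23202.2 = 1416.5148 T
T = 16.38 °C

T_f = 16.4 °C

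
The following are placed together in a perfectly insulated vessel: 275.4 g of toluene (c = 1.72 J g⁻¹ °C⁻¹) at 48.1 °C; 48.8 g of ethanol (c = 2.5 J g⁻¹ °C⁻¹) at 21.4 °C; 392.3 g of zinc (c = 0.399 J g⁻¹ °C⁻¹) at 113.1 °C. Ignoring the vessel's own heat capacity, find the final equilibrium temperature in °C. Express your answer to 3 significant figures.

Σ mᵢcᵢ(T − Tᵢ) = 0  ⇒  T = Σ mᵢcᵢTᵢ / Σ mᵢcᵢ
Σ mᵢcᵢ = 275.4×1.72 + 48.8×2.5 + 392.3×0.399 = 752.2157
Σ mᵢcᵢTᵢ = 473.688×48.1 + 122×21.4 + 156.5277×113.1 = 43098
T = 43098 / 752.2157 = 57.29 °C

T_f = 57.3 °C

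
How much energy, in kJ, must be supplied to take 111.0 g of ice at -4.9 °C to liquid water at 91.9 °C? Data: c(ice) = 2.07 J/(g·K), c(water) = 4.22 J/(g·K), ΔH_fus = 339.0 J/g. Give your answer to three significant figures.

q1 (heat ice -4.9→0.0 °C): 111.0 × 2.07 × 4.9 = 1126 J
q2 (melt at 0 °C): 111.0 × 339.0 = 37629 J
q3 (heat water 0.0→91.9 °C): 111.0 × 4.22 × 91.9 = 43048 J
Total: 1126 + 37629 + 43048 = 81803 J = 81.8 kJ

q = 81.8 kJ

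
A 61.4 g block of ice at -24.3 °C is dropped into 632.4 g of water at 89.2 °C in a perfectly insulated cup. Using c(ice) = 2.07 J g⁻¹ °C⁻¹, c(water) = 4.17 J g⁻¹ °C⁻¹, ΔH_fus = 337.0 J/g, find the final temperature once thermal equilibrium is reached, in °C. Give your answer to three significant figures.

Heat to bring ice to 0 °C and melt it: q₁ = 61.4×2.07×24.3 + 61.4×337.0 = 23780 J
Heat the water can supply cooling to 0 °C: 632.4×4.17×89.2 = 235230 J > q₁, so all ice melts.
Energy balance: 632.4×4.17×(89.2 − T) = 23780 + 61.4×4.17×(T − 0)
2637.108(89.2 − T) = 23780 + 256.038 T
235230 − 23780 = 2893.146 T
T = 211450 / 2893.146 = 73.09 °C

T_f = 73.1 °C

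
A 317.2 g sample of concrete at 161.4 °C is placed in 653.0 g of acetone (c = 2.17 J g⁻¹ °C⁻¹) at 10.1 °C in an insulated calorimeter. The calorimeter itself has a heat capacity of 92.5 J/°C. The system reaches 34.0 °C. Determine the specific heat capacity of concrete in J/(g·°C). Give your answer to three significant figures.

c = 0.893 J/(g·°C)

q_gained = (653.0 × 2.17 + 92.5) × (34.0 − 10.1) = 36080 J
q_lost = 317.2 × c × (161.4 − 34.0) = 40411.28 c
Set equal: c = 36080 / 40411.28 = 0.893 J/(g·°C)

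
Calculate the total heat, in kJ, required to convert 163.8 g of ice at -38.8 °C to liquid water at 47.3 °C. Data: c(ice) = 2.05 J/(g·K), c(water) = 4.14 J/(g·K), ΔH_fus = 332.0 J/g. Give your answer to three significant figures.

q = 99.5 kJ

q1 (heat ice -38.8→0.0 °C): 163.8 × 2.05 × 38.8 = 13029 J
q2 (melt at 0 °C): 163.8 × 332.0 = 54382 J
q3 (heat water 0.0→47.3 °C): 163.8 × 4.14 × 47.3 = 32076 J
Total: 13029 + 54382 + 32076 = 99487 J = 99.5 kJ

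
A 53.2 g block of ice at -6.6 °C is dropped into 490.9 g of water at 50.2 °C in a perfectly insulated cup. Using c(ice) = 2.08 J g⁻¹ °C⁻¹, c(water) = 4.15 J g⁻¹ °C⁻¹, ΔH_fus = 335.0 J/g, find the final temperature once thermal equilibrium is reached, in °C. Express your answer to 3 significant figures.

Heat to bring ice to 0 °C and melt it: q₁ = 53.2×2.08×6.6 + 53.2×335.0 = 18552 J
Heat the water can supply cooling to 0 °C: 490.9×4.15×50.2 = 102269 J > q₁, so all ice melts.
Energy balance: 490.9×4.15×(50.2 − T) = 18552 + 53.2×4.15×(T − 0)
2037.235(50.2 − T) = 18552 + 220.78 T
102269 − 18552 = 2258.015 T
T = 83717 / 2258.015 = 37.08 °C

T_f = 37.1 °C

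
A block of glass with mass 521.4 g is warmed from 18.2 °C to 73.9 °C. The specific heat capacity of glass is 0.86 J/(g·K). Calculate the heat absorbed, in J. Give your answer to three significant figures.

q = 25000 J

q = m c ΔT = 521.4 × 0.86 × (73.9 − 18.2)
q = 521.4 × 0.86 × 55.7 = 24980 J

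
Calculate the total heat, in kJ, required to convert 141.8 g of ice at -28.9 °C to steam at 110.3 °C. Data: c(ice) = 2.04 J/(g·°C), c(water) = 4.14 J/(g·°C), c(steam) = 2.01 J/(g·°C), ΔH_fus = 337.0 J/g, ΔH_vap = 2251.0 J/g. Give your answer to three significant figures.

q1 (heat ice -28.9→0.0 °C): 141.8 × 2.04 × 28.9 = 8360 J
q2 (melt at 0 °C): 141.8 × 337.0 = 47787 J
q3 (heat water 0.0→100.0 °C): 141.8 × 4.14 × 100.0 = 58705 J
q4 (vaporize at 100 °C): 141.8 × 2251.0 = 319192 J
q5 (heat steam 100.0→110.3 °C): 141.8 × 2.01 × 10.3 = 2936 J
Total: 8360 + 47787 + 58705 + 319192 + 2936 = 436980 J = 437 kJ

q = 437 kJ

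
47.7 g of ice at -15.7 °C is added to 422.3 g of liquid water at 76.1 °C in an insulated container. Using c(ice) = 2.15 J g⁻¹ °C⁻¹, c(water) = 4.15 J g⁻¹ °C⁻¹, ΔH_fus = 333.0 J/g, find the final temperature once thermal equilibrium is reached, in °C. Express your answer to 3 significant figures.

T_f = 59.4 °C

Heat to bring ice to 0 °C and melt it: q₁ = 47.7×2.15×15.7 + 47.7×333.0 = 17494 J
Heat the water can supply cooling to 0 °C: 422.3×4.15×76.1 = 133369 J > q₁, so all ice melts.
Energy balance: 422.3×4.15×(76.1 − T) = 17494 + 47.7×4.15×(T − 0)
1752.545(76.1 − T) = 17494 + 197.955 T
133369 − 17494 = 1950.500 T
T = 115875 / 1950.500 = 59.41 °C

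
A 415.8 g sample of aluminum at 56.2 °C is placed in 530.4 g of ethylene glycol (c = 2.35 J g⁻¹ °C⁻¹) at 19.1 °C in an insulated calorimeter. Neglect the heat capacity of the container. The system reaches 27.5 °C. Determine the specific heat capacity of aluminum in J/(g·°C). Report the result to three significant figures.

c = 0.877 J/(g·°C)

q_gained = (530.4 × 2.35) × (27.5 − 19.1) = 10470 J
q_lost = 415.8 × c × (56.2 − 27.5) = 11933.46 c
Set equal: c = 10470 / 11933.46 = 0.877 J/(g·°C)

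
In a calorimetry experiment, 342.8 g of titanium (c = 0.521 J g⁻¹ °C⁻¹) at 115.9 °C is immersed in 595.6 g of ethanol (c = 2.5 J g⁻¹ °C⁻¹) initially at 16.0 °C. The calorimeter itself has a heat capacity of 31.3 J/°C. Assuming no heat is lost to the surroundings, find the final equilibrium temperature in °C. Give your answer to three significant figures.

Heat lost by titanium = heat gained by ethanol + calorimeter.
(342.8)(0.521)(115.9 − T) = [(595.6)(2.5) + 31.3](T − 16.0)
178.5988 (115.9 − T) = 1520.3 (T − 16.0)
20700 − 178.5988 T = 1520.3 T − 24325
45025 = 1698.8988 T
T = 26.50 °C

T_f = 26.5 °C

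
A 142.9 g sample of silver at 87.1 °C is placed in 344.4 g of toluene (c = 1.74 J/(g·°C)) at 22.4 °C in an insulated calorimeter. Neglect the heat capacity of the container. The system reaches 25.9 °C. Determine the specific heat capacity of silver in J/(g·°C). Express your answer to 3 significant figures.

q_gained = (344.4 × 1.74) × (25.9 − 22.4) = 2097 J
q_lost = 142.9 × c × (87.1 − 25.9) = 8745.48 c
Set equal: c = 2097 / 8745.48 = 0.240 J/(g·°C)

c = 0.240 J/(g·°C)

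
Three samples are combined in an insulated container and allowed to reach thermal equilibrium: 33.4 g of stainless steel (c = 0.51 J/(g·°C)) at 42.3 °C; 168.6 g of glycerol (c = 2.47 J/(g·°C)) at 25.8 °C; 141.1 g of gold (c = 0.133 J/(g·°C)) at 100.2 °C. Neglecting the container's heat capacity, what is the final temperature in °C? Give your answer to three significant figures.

T_f = 29.5 °C

Σ mᵢcᵢ(T − Tᵢ) = 0  ⇒  T = Σ mᵢcᵢTᵢ / Σ mᵢcᵢ
Σ mᵢcᵢ = 33.4×0.51 + 168.6×2.47 + 141.1×0.133 = 452.2423
Σ mᵢcᵢTᵢ = 17.034×42.3 + 416.442×25.8 + 18.7663×100.2 = 13345
T = 13345 / 452.2423 = 29.51 °C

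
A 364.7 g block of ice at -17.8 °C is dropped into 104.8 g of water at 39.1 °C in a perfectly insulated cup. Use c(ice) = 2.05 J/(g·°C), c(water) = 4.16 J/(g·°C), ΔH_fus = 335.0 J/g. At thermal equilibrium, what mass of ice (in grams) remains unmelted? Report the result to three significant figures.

m_ice remaining = 354 g

Heat to warm all ice to 0 °C: 364.7×2.05×17.8 = 13308 J
Heat released by water cooling to 0 °C: 104.8×4.16×39.1 = 17046 J
17046 J < 13308 + 364.7×335.0 = 135482.5 J, so not all ice melts; final T = 0 °C.
Heat left for melting: 17046 − 13308 = 3738 J
Mass melted = 3738 / 335.0 = 11.16 g
Ice remaining = 364.7 − 11.16 = 353.54 g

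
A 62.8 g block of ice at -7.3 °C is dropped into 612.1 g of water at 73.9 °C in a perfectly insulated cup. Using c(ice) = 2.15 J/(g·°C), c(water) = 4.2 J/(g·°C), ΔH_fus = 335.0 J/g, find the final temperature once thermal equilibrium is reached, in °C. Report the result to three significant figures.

T_f = 59.3 °C

Heat to bring ice to 0 °C and melt it: q₁ = 62.8×2.15×7.3 + 62.8×335.0 = 22024 J
Heat the water can supply cooling to 0 °C: 612.1×4.2×73.9 = 189984 J > q₁, so all ice melts.
Energy balance: 612.1×4.2×(73.9 − T) = 22024 + 62.8×4.2×(T − 0)
2570.82(73.9 − T) = 22024 + 263.76 T
189984 − 22024 = 2834.58 T
T = 167960 / 2834.58 = 59.25 °C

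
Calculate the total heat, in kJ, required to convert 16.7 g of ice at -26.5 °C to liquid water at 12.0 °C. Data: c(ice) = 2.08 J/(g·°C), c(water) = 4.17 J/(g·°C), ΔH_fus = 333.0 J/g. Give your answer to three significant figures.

q = 7.32 kJ

q1 (heat ice -26.5→0.0 °C): 16.7 × 2.08 × 26.5 = 921 J
q2 (melt at 0 °C): 16.7 × 333.0 = 5561 J
q3 (heat water 0.0→12.0 °C): 16.7 × 4.17 × 12.0 = 836 J
Total: 921 + 5561 + 836 = 7318 J = 7.32 kJ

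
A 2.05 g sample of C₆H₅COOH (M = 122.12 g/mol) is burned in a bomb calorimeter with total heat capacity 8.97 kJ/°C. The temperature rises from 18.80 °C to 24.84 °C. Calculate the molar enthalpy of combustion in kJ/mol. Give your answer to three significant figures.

ΔH = -3230 kJ/mol

ΔT = 24.84 − 18.80 = 6.04 °C
q_cal = C_cal × ΔT = 8.97 × 6.04 = 54.1788 kJ
n = 2.05 / 122.12 = 0.01679 mol
q_rxn = −q_cal = -54.1788 kJ
ΔH = -54.1788 / 0.01679 = -3227 kJ/mol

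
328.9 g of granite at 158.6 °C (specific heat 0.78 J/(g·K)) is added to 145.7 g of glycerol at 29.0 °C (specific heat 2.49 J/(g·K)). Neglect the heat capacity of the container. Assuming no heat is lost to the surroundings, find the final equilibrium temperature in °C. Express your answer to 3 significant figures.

T_f = 82.7 °C

Heat lost by granite = heat gained by glycerol.
(328.9)(0.78)(158.6 − T) = (145.7)(2.49)(T − 29.0)
256.542 (158.6 − T) = 362.793 (T − 29.0)
40688 − 256.542 T = 362.793 T − 10521
51209 = 619.335 T
T = 82.68 °C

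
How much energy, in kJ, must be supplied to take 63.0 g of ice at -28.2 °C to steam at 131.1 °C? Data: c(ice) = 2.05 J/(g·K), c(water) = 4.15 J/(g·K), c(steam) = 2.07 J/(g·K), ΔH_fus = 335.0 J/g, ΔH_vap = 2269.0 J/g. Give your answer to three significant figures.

q1 (heat ice -28.2→0.0 °C): 63.0 × 2.05 × 28.2 = 3642 J
q2 (melt at 0 °C): 63.0 × 335.0 = 21105 J
q3 (heat water 0.0→100.0 °C): 63.0 × 4.15 × 100.0 = 26145 J
q4 (vaporize at 100 °C): 63.0 × 2269.0 = 142947 J
q5 (heat steam 100.0→131.1 °C): 63.0 × 2.07 × 31.1 = 4056 J
Total: 3642 + 21105 + 26145 + 142947 + 4056 = 197895 J = 198 kJ

q = 198 kJ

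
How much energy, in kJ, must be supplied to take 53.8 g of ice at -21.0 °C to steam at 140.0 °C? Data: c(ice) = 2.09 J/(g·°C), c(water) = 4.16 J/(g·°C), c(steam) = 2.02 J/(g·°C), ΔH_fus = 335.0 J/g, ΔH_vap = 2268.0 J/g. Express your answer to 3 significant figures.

q1 (heat ice -21.0→0.0 °C): 53.8 × 2.09 × 21.0 = 2361 J
q2 (melt at 0 °C): 53.8 × 335.0 = 18023 J
q3 (heat water 0.0→100.0 °C): 53.8 × 4.16 × 100.0 = 22381 J
q4 (vaporize at 100 °C): 53.8 × 2268.0 = 122018 J
q5 (heat steam 100.0→140.0 °C): 53.8 × 2.02 × 40.0 = 4347 J
Total: 2361 + 18023 + 22381 + 122018 + 4347 = 169130 J = 169 kJ

q = 169 kJ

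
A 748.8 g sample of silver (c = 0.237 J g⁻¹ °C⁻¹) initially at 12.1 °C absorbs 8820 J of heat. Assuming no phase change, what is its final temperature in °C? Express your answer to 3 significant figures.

T_f = 61.8 °C

ΔT = q / (m c) = 8820 / (748.8 × 0.237) = 49.70 °C
T_f = 12.1 + 49.70 = 61.80 °C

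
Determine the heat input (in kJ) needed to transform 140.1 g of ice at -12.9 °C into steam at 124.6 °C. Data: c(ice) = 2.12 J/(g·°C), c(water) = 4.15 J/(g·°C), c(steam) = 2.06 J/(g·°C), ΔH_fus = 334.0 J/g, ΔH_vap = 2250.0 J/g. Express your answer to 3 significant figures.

q = 431 kJ

q1 (heat ice -12.9→0.0 °C): 140.1 × 2.12 × 12.9 = 3831 J
q2 (melt at 0 °C): 140.1 × 334.0 = 46793 J
q3 (heat water 0.0→100.0 °C): 140.1 × 4.15 × 100.0 = 58142 J
q4 (vaporize at 100 °C): 140.1 × 2250.0 = 315225 J
q5 (heat steam 100.0→124.6 °C): 140.1 × 2.06 × 24.6 = 7100 J
Total: 3831 + 46793 + 58142 + 315225 + 7100 = 431091 J = 431 kJ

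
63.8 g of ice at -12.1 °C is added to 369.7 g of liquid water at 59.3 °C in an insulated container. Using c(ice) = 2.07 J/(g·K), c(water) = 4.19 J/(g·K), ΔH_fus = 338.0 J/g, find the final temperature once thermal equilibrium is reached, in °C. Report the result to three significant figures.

T_f = 37.8 °C

Heat to bring ice to 0 °C and melt it: q₁ = 63.8×2.07×12.1 + 63.8×338.0 = 23162 J
Heat the water can supply cooling to 0 °C: 369.7×4.19×59.3 = 91858.2 J > q₁, so all ice melts.
Energy balance: 369.7×4.19×(59.3 − T) = 23162 + 63.8×4.19×(T − 0)
1549.043(59.3 − T) = 23162 + 267.322 T
91858.2 − 23162 = 1816.365 T
T = 68696.2 / 1816.365 = 37.82 °C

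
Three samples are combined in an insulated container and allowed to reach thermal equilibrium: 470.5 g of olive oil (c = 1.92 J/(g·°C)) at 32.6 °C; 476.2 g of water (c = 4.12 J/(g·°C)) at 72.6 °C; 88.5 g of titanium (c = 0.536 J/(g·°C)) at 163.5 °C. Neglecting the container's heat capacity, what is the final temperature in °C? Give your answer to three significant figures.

T_f = 61.7 °C

Σ mᵢcᵢ(T − Tᵢ) = 0  ⇒  T = Σ mᵢcᵢTᵢ / Σ mᵢcᵢ
Σ mᵢcᵢ = 470.5×1.92 + 476.2×4.12 + 88.5×0.536 = 2912.740
Σ mᵢcᵢTᵢ = 903.36×32.6 + 1961.944×72.6 + 47.436×163.5 = 179640
T = 179640 / 2912.740 = 61.67 °C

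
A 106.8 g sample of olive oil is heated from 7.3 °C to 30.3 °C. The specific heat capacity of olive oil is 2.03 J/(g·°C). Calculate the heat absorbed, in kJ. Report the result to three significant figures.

q = m c ΔT = 106.8 × 2.03 × (30.3 − 7.3)
q = 106.8 × 2.03 × 23.0 = 4986 J = 4.99 kJ

q = 4.99 kJ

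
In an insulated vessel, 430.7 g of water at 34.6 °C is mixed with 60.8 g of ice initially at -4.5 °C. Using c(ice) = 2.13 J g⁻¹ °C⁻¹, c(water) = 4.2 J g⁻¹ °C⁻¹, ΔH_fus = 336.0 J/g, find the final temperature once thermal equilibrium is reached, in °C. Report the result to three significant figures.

T_f = 20.1 °C

Heat to bring ice to 0 °C and melt it: q₁ = 60.8×2.13×4.5 + 60.8×336.0 = 21012 J
Heat the water can supply cooling to 0 °C: 430.7×4.2×34.6 = 62589.3 J > q₁, so all ice melts.
Energy balance: 430.7×4.2×(34.6 − T) = 21012 + 60.8×4.2×(T − 0)
1808.94(34.6 − T) = 21012 + 255.36 T
62589.3 − 21012 = 2064.30 T
T = 41577.3 / 2064.30 = 20.14 °C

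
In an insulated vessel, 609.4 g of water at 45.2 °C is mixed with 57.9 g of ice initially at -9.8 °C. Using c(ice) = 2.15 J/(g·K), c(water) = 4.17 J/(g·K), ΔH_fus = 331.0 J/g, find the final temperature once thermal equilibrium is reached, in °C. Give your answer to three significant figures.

T_f = 34.0 °C

Heat to bring ice to 0 °C and melt it: q₁ = 57.9×2.15×9.8 + 57.9×331.0 = 20385 J
Heat the water can supply cooling to 0 °C: 609.4×4.17×45.2 = 114862 J > q₁, so all ice melts.
Energy balance: 609.4×4.17×(45.2 − T) = 20385 + 57.9×4.17×(T − 0)
2541.198(45.2 − T) = 20385 + 241.443 T
114862 − 20385 = 2782.641 T
T = 94477 / 2782.641 = 33.95 °C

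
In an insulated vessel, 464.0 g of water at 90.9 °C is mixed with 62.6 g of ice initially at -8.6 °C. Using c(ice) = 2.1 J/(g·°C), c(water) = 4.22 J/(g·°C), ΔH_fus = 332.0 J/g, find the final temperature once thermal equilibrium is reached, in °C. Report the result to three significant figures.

Heat to bring ice to 0 °C and melt it: q₁ = 62.6×2.1×8.6 + 62.6×332.0 = 21914 J
Heat the water can supply cooling to 0 °C: 464.0×4.22×90.9 = 177989 J > q₁, so all ice melts.
Energy balance: 464.0×4.22×(90.9 − T) = 21914 + 62.6×4.22×(T − 0)
1958.08(90.9 − T) = 21914 + 264.172 T
177989 − 21914 = 2222.252 T
T = 156075 / 2222.252 = 70.23 °C

T_f = 70.2 °C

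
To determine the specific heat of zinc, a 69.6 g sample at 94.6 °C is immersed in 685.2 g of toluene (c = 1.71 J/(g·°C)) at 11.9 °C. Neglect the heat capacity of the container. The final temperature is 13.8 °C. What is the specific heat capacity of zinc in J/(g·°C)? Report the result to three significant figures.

q_gained = (685.2 × 1.71) × (13.8 − 11.9) = 2226 J
q_lost = 69.6 × c × (94.6 − 13.8) = 5623.68 c
Set equal: c = 2226 / 5623.68 = 0.396 J/(g·°C)

c = 0.396 J/(g·°C)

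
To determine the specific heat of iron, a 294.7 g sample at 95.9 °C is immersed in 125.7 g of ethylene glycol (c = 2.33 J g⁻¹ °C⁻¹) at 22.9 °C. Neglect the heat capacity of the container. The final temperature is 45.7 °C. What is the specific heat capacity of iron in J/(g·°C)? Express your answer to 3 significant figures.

q_gained = (125.7 × 2.33) × (45.7 − 22.9) = 6678 J
q_lost = 294.7 × c × (95.9 − 45.7) = 14793.94 c
Set equal: c = 6678 / 14793.94 = 0.451 J/(g·°C)

c = 0.451 J/(g·°C)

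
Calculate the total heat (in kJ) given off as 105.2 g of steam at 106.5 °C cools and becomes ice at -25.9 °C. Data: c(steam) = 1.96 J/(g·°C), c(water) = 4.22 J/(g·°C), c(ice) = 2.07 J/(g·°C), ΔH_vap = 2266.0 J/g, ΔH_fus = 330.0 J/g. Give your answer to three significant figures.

q = 324 kJ

q1 (cool steam 106.5→100 °C): 105.2 × 1.96 × 6.5 = 1340 J
q2 (condense at 100 °C): 105.2 × 2266.0 = 238383 J
q3 (cool water 100→0 °C): 105.2 × 4.22 × 100.0 = 44394 J
q4 (freeze at 0 °C): 105.2 × 330.0 = 34716 J
q5 (cool ice 0→-25.9 °C): 105.2 × 2.07 × 25.9 = 5640 J
Total: 1340 + 238383 + 44394 + 34716 + 5640 = 324473 J = 324 kJ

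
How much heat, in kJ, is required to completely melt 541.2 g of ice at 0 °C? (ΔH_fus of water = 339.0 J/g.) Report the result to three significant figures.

q = m × ΔH_fus = 541.2 × 339.0 = 183470 J = 183 kJ

q = 183 kJ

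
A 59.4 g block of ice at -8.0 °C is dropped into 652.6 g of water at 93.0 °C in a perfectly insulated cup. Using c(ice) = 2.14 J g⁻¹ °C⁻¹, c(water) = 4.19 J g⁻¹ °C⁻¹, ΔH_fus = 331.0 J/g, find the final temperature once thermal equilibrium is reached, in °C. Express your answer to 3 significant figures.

Heat to bring ice to 0 °C and melt it: q₁ = 59.4×2.14×8.0 + 59.4×331.0 = 20678 J
Heat the water can supply cooling to 0 °C: 652.6×4.19×93.0 = 254299 J > q₁, so all ice melts.
Energy balance: 652.6×4.19×(93.0 − T) = 20678 + 59.4×4.19×(T − 0)
2734.394(93.0 − T) = 20678 + 248.886 T
254299 − 20678 = 2983.280 T
T = 233621 / 2983.280 = 78.31 °C

T_f = 78.3 °C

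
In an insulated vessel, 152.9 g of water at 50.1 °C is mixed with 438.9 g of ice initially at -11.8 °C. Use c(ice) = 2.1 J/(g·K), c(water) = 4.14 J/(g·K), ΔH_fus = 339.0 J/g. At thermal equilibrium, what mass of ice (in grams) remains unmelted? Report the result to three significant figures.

Heat to warm all ice to 0 °C: 438.9×2.1×11.8 = 10876 J
Heat released by water cooling to 0 °C: 152.9×4.14×50.1 = 31714 J
31714 J < 10876 + 438.9×339.0 = 159663.1 J, so not all ice melts; final T = 0 °C.
Heat left for melting: 31714 − 10876 = 20838 J
Mass melted = 20838 / 339.0 = 61.47 g
Ice remaining = 438.9 − 61.47 = 377.43 g

m_ice remaining = 377 g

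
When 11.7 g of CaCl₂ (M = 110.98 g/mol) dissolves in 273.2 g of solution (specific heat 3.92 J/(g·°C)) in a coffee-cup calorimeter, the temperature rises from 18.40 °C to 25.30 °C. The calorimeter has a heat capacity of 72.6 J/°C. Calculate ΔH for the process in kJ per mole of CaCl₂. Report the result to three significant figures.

ΔH = -74.8 kJ/mol

|ΔT| = |25.30 − 18.40| = 6.90 °C
|q_surr| = (273.2 × 3.92 + 72.6) × 6.90 = 1143.544 × 6.90 = 7890.5 J
n(CaCl₂) = 11.7 / 110.98 = 0.10542 mol
Temperature rose, so q_rxn = −|q_surr| = -7.8905 kJ
ΔH = q_rxn / n = -74.848 kJ/mol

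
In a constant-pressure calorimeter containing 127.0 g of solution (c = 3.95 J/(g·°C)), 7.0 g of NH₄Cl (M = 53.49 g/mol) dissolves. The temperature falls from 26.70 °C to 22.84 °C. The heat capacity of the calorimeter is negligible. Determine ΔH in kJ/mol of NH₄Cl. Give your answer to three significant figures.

|ΔT| = |22.84 − 26.70| = 3.86 °C
|q_surr| = (127.0 × 3.95) × 3.86 = 501.65 × 3.86 = 1936 J
n(NH₄Cl) = 7.0 / 53.49 = 0.1309 mol
Temperature fell, so q_rxn = +|q_surr| = 1.936 kJ
ΔH = q_rxn / n = 14.79 kJ/mol

ΔH = 14.8 kJ/mol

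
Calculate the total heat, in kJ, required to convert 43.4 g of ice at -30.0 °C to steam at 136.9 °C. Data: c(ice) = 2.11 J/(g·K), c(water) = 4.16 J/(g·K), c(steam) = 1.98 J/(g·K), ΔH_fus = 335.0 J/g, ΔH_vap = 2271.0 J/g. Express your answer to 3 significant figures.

q = 137 kJ

q1 (heat ice -30.0→0.0 °C): 43.4 × 2.11 × 30.0 = 2747 J
q2 (melt at 0 °C): 43.4 × 335.0 = 14539 J
q3 (heat water 0.0→100.0 °C): 43.4 × 4.16 × 100.0 = 18054 J
q4 (vaporize at 100 °C): 43.4 × 2271.0 = 98561 J
q5 (heat steam 100.0→136.9 °C): 43.4 × 1.98 × 36.9 = 3171 J
Total: 2747 + 14539 + 18054 + 98561 + 3171 = 137072 J = 137 kJ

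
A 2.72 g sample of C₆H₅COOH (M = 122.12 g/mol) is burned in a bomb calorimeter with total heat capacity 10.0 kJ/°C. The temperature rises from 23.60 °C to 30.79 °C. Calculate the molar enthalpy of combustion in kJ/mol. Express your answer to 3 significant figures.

ΔT = 30.79 − 23.60 = 7.19 °C
q_cal = C_cal × ΔT = 10.0 × 7.19 = 71.9 kJ
n = 2.72 / 122.12 = 0.02227 mol
q_rxn = −q_cal = -71.9 kJ
ΔH = -71.9 / 0.02227 = -3229 kJ/mol

ΔH = -3230 kJ/mol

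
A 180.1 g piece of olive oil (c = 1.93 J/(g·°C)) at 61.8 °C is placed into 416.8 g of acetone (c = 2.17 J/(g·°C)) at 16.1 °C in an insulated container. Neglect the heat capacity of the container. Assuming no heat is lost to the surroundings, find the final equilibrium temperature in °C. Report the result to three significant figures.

T_f = 28.8 °C

Heat lost by olive oil = heat gained by acetone.
(180.1)(1.93)(61.8 − T) = (416.8)(2.17)(T − 16.1)
347.593 (61.8 − T) = 904.456 (T − 16.1)
21481 − 347.593 T = 904.456 T − 14562
36043 = 1252.049 T
T = 28.79 °C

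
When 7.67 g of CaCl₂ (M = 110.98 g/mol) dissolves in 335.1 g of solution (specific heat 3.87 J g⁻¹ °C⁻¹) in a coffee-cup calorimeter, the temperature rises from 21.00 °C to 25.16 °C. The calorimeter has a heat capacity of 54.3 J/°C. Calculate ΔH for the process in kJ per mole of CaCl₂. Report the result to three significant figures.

ΔH = -81.3 kJ/mol

|ΔT| = |25.16 − 21.00| = 4.16 °C
|q_surr| = (335.1 × 3.87 + 54.3) × 4.16 = 1351.137 × 4.16 = 5621 J
n(CaCl₂) = 7.67 / 110.98 = 0.06911 mol
Temperature rose, so q_rxn = −|q_surr| = -5.621 kJ
ΔH = q_rxn / n = -81.33 kJ/mol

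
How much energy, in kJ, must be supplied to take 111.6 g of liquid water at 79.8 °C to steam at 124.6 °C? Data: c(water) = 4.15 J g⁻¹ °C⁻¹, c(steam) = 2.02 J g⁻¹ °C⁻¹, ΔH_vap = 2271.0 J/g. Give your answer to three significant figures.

q = 268 kJ

q1 (heat water 79.8→100.0 °C): 111.6 × 4.15 × 20.2 = 9355 J
q2 (vaporize at 100 °C): 111.6 × 2271.0 = 253444 J
q3 (heat steam 100.0→124.6 °C): 111.6 × 2.02 × 24.6 = 5546 J
Total: 9355 + 253444 + 5546 = 268345 J = 268 kJ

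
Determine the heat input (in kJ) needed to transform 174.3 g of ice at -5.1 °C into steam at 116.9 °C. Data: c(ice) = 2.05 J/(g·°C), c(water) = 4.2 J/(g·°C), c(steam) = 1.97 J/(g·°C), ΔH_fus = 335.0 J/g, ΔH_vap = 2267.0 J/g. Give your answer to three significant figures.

q = 534 kJ

q1 (heat ice -5.1→0.0 °C): 174.3 × 2.05 × 5.1 = 1822 J
q2 (melt at 0 °C): 174.3 × 335.0 = 58391 J
q3 (heat water 0.0→100.0 °C): 174.3 × 4.2 × 100.0 = 73206 J
q4 (vaporize at 100 °C): 174.3 × 2267.0 = 395138 J
q5 (heat steam 100.0→116.9 °C): 174.3 × 1.97 × 16.9 = 5803 J
Total: 1822 + 58391 + 73206 + 395138 + 5803 = 534360 J = 534 kJ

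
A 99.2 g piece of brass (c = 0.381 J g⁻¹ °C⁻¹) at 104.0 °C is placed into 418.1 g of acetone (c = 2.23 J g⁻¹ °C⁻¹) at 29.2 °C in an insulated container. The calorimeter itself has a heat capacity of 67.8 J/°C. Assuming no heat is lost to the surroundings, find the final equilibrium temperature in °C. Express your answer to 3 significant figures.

Heat lost by brass = heat gained by acetone + calorimeter.
(99.2)(0.381)(104.0 − T) = [(418.1)(2.23) + 67.8](T − 29.2)
37.7952 (104.0 − T) = 1000.163 (T − 29.2)
3930.7 − 37.7952 T = 1000.163 T − 29205
33135.7 = 1037.9582 T
T = 31.92 °C

T_f = 31.9 °C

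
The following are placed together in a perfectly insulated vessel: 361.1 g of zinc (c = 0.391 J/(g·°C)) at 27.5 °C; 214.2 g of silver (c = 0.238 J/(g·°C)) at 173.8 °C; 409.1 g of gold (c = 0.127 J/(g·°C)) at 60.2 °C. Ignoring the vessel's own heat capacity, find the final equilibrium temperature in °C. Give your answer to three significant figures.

Σ mᵢcᵢ(T − Tᵢ) = 0  ⇒  T = Σ mᵢcᵢTᵢ / Σ mᵢcᵢ
Σ mᵢcᵢ = 361.1×0.391 + 214.2×0.238 + 409.1×0.127 = 244.1254
Σ mᵢcᵢTᵢ = 141.1901×27.5 + 50.9796×173.8 + 51.9557×60.2 = 15871
T = 15871 / 244.1254 = 65.01 °C

T_f = 65.0 °C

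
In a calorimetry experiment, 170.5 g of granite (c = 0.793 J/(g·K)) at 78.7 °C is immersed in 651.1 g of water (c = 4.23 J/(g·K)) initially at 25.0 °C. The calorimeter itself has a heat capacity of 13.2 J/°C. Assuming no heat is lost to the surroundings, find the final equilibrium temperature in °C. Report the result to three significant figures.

Heat lost by granite = heat gained by water + calorimeter.
(170.5)(0.793)(78.7 − T) = [(651.1)(4.23) + 13.2](T − 25.0)
135.2065 (78.7 − T) = 2767.353 (T − 25.0)
10641 − 135.2065 T = 2767.353 T − 69184
79825 = 2902.5595 T
T = 27.50 °C

T_f = 27.5 °C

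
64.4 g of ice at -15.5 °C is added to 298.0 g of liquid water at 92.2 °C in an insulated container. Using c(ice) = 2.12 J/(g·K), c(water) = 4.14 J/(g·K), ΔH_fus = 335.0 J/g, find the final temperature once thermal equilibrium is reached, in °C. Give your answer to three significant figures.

T_f = 60.0 °C

Heat to bring ice to 0 °C and melt it: q₁ = 64.4×2.12×15.5 + 64.4×335.0 = 23690 J
Heat the water can supply cooling to 0 °C: 298.0×4.14×92.2 = 113749 J > q₁, so all ice melts.
Energy balance: 298.0×4.14×(92.2 − T) = 23690 + 64.4×4.14×(T − 0)
1233.72(92.2 − T) = 23690 + 266.616 T
113749 − 23690 = 1500.336 T
T = 90059 / 1500.336 = 60.03 °C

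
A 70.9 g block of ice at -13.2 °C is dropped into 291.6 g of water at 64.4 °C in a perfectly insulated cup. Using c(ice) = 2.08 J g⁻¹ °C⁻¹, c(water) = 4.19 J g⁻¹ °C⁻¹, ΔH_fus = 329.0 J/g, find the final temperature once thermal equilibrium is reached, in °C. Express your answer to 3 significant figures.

Heat to bring ice to 0 °C and melt it: q₁ = 70.9×2.08×13.2 + 70.9×329.0 = 25273 J
Heat the water can supply cooling to 0 °C: 291.6×4.19×64.4 = 78684.2 J > q₁, so all ice melts.
Energy balance: 291.6×4.19×(64.4 − T) = 25273 + 70.9×4.19×(T − 0)
1221.804(64.4 − T) = 25273 + 297.071 T
78684.2 − 25273 = 1518.875 T
T = 53411.2 / 1518.875 = 35.16 °C

T_f = 35.2 °C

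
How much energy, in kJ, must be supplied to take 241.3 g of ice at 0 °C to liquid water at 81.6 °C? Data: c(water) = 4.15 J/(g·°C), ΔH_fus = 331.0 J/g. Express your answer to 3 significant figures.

q1 (melt at 0 °C): 241.3 × 331.0 = 79870 J
q2 (heat water 0.0→81.6 °C): 241.3 × 4.15 × 81.6 = 81714 J
Total: 79870 + 81714 = 161584 J = 162 kJ

q = 162 kJ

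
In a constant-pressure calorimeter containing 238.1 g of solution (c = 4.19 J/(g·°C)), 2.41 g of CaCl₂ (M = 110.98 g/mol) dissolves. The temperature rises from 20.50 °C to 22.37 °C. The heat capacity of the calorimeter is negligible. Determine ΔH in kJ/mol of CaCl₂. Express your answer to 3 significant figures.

|ΔT| = |22.37 − 20.50| = 1.87 °C
|q_surr| = (238.1 × 4.19) × 1.87 = 997.639 × 1.87 = 1866 J
n(CaCl₂) = 2.41 / 110.98 = 0.02172 mol
Temperature rose, so q_rxn = −|q_surr| = -1.866 kJ
ΔH = q_rxn / n = -85.91 kJ/mol

ΔH = -85.9 kJ/mol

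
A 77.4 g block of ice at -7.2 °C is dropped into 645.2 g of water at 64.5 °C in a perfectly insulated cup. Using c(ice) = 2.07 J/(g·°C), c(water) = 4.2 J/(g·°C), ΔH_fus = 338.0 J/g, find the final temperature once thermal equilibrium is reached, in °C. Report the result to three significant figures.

T_f = 48.6 °C

Heat to bring ice to 0 °C and melt it: q₁ = 77.4×2.07×7.2 + 77.4×338.0 = 27315 J
Heat the water can supply cooling to 0 °C: 645.2×4.2×64.5 = 174785 J > q₁, so all ice melts.
Energy balance: 645.2×4.2×(64.5 − T) = 27315 + 77.4×4.2×(T − 0)
2709.84(64.5 − T) = 27315 + 325.08 T
174785 − 27315 = 3034.92 T
T = 147470 / 3034.92 = 48.59 °C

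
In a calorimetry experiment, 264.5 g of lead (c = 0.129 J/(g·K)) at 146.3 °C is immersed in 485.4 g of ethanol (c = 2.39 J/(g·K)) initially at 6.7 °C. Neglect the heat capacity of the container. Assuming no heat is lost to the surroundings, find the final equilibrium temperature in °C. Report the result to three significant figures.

Heat lost by lead = heat gained by ethanol.
(264.5)(0.129)(146.3 − T) = (485.4)(2.39)(T − 6.7)
34.1205 (146.3 − T) = 1160.106 (T − 6.7)
4991.8 − 34.1205 T = 1160.106 T − 7772.7
12764.5 = 1194.2265 T
T = 10.69 °C

T_f = 10.7 °C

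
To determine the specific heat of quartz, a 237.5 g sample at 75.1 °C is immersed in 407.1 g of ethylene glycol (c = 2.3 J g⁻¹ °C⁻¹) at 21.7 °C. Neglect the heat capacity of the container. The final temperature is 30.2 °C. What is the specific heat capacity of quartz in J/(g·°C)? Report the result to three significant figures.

c = 0.746 J/(g·°C)

q_gained = (407.1 × 2.3) × (30.2 − 21.7) = 7959 J
q_lost = 237.5 × c × (75.1 − 30.2) = 10663.75 c
Set equal: c = 7959 / 10663.75 = 0.746 J/(g·°C)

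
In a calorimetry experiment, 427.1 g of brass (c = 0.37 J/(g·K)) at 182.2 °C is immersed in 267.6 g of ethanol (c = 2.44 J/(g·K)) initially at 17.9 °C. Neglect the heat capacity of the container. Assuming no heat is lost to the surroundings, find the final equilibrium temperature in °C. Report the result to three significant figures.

Heat lost by brass = heat gained by ethanol.
(427.1)(0.37)(182.2 − T) = (267.6)(2.44)(T − 17.9)
158.027 (182.2 − T) = 652.944 (T − 17.9)
28793 − 158.027 T = 652.944 T − 11688
40481 = 810.971 T
T = 49.92 °C

T_f = 49.9 °C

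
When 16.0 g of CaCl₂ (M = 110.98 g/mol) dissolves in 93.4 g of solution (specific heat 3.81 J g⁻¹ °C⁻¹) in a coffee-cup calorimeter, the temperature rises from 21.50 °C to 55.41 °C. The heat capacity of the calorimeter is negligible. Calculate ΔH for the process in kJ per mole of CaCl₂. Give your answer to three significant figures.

ΔH = -83.7 kJ/mol

|ΔT| = |55.41 − 21.50| = 33.91 °C
|q_surr| = (93.4 × 3.81) × 33.91 = 355.854 × 33.91 = 12070 J
n(CaCl₂) = 16.0 / 110.98 = 0.1442 mol
Temperature rose, so q_rxn = −|q_surr| = -12.07 kJ
ΔH = q_rxn / n = -83.70 kJ/mol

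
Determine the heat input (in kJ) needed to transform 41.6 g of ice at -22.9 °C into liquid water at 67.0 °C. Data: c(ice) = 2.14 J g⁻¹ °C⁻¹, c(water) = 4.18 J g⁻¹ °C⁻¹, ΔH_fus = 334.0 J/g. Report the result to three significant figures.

q1 (heat ice -22.9→0.0 °C): 41.6 × 2.14 × 22.9 = 2039 J
q2 (melt at 0 °C): 41.6 × 334.0 = 13894 J
q3 (heat water 0.0→67.0 °C): 41.6 × 4.18 × 67.0 = 11650 J
Total: 2039 + 13894 + 11650 = 27583 J = 27.6 kJ

q = 27.6 kJ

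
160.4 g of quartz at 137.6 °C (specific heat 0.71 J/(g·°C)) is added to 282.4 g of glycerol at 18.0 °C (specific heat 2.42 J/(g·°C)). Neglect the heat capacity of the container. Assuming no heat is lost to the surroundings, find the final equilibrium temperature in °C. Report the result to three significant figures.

T_f = 35.1 °C

Heat lost by quartz = heat gained by glycerol.
(160.4)(0.71)(137.6 − T) = (282.4)(2.42)(T − 18.0)
113.884 (137.6 − T) = 683.408 (T − 18.0)
15670 − 113.884 T = 683.408 T − 12301
27971 = 797.292 T
T = 35.08 °C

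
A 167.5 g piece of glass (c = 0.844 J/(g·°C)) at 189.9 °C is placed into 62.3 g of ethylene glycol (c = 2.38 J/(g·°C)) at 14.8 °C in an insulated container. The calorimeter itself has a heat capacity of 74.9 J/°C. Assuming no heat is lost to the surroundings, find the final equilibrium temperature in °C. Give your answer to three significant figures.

T_f = 82.7 °C

Heat lost by glass = heat gained by ethylene glycol + calorimeter.
(167.5)(0.844)(189.9 − T) = [(62.3)(2.38) + 74.9](T − 14.8)
141.37 (189.9 − T) = 223.174 (T − 14.8)
26846 − 141.37 T = 223.174 T − 3303.0
30149.0 = 364.544 T
T = 82.70 °C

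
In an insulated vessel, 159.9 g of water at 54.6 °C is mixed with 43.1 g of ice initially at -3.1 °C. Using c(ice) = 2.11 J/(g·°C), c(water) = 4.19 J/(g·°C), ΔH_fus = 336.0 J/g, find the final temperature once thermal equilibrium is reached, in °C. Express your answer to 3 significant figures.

Heat to bring ice to 0 °C and melt it: q₁ = 43.1×2.11×3.1 + 43.1×336.0 = 14763.5 J
Heat the water can supply cooling to 0 °C: 159.9×4.19×54.6 = 36580.96 J > q₁, so all ice melts.
Energy balance: 159.9×4.19×(54.6 − T) = 14763.5 + 43.1×4.19×(T − 0)
669.981(54.6 − T) = 14763.5 + 180.589 T
36580.96 − 14763.5 = 850.570 T
T = 21817.46 / 850.570 = 25.65 °C

T_f = 25.7 °C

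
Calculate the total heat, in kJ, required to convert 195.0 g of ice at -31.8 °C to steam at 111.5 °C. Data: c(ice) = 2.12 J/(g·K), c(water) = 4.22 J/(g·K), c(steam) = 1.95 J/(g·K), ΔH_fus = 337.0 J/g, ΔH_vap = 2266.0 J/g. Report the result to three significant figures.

q = 607 kJ

q1 (heat ice -31.8→0.0 °C): 195.0 × 2.12 × 31.8 = 13146 J
q2 (melt at 0 °C): 195.0 × 337.0 = 65715 J
q3 (heat water 0.0→100.0 °C): 195.0 × 4.22 × 100.0 = 82290 J
q4 (vaporize at 100 °C): 195.0 × 2266.0 = 441870 J
q5 (heat steam 100.0→111.5 °C): 195.0 × 1.95 × 11.5 = 4373 J
Total: 13146 + 65715 + 82290 + 441870 + 4373 = 607394 J = 607 kJ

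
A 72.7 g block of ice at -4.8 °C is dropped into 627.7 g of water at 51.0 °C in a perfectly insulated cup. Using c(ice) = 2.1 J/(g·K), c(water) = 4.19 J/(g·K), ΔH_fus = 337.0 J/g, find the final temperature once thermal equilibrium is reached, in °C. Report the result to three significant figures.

Heat to bring ice to 0 °C and melt it: q₁ = 72.7×2.1×4.8 + 72.7×337.0 = 25233 J
Heat the water can supply cooling to 0 °C: 627.7×4.19×51.0 = 134133 J > q₁, so all ice melts.
Energy balance: 627.7×4.19×(51.0 − T) = 25233 + 72.7×4.19×(T − 0)
2630.063(51.0 − T) = 25233 + 304.613 T
134133 − 25233 = 2934.676 T
T = 108900 / 2934.676 = 37.11 °C

T_f = 37.1 °C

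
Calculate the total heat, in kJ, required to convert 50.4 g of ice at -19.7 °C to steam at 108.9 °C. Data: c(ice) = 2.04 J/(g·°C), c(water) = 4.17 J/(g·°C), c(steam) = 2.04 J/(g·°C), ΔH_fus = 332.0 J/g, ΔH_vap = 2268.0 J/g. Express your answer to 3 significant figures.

q1 (heat ice -19.7→0.0 °C): 50.4 × 2.04 × 19.7 = 2025 J
q2 (melt at 0 °C): 50.4 × 332.0 = 16733 J
q3 (heat water 0.0→100.0 °C): 50.4 × 4.17 × 100.0 = 21017 J
q4 (vaporize at 100 °C): 50.4 × 2268.0 = 114307 J
q5 (heat steam 100.0→108.9 °C): 50.4 × 2.04 × 8.9 = 915 J
Total: 2025 + 16733 + 21017 + 114307 + 915 = 154997 J = 155 kJ

q = 155 kJ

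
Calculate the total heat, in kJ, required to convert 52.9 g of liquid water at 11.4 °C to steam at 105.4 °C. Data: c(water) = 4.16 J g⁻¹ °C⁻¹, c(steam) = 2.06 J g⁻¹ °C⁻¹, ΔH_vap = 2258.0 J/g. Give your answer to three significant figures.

q = 140 kJ

q1 (heat water 11.4→100.0 °C): 52.9 × 4.16 × 88.6 = 19498 J
q2 (vaporize at 100 °C): 52.9 × 2258.0 = 119448 J
q3 (heat steam 100.0→105.4 °C): 52.9 × 2.06 × 5.4 = 588 J
Total: 19498 + 119448 + 588 = 139534 J = 140 kJ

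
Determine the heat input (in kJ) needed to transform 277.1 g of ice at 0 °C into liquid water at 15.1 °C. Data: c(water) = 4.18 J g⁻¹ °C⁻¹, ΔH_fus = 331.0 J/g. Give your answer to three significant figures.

q1 (melt at 0 °C): 277.1 × 331.0 = 91720 J
q2 (heat water 0.0→15.1 °C): 277.1 × 4.18 × 15.1 = 17490 J
Total: 91720 + 17490 = 109210 J = 109 kJ

q = 109 kJ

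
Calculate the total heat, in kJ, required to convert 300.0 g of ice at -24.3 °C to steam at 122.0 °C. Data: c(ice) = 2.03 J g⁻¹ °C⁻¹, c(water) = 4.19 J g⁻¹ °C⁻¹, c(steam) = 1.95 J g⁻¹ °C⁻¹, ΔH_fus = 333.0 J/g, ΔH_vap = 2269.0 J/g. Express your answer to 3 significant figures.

q1 (heat ice -24.3→0.0 °C): 300.0 × 2.03 × 24.3 = 14799 J
q2 (melt at 0 °C): 300.0 × 333.0 = 99900 J
q3 (heat water 0.0→100.0 °C): 300.0 × 4.19 × 100.0 = 125700 J
q4 (vaporize at 100 °C): 300.0 × 2269.0 = 680700 J
q5 (heat steam 100.0→122.0 °C): 300.0 × 1.95 × 22.0 = 12870 J
Total: 14799 + 99900 + 125700 + 680700 + 12870 = 933969 J = 934 kJ

q = 934 kJ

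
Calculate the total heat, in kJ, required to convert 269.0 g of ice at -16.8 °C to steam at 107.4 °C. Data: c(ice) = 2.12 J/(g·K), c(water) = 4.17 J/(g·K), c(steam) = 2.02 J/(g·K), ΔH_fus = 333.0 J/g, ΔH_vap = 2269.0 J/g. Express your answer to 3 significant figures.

q = 826 kJ

q1 (heat ice -16.8→0.0 °C): 269.0 × 2.12 × 16.8 = 9581 J
q2 (melt at 0 °C): 269.0 × 333.0 = 89577 J
q3 (heat water 0.0→100.0 °C): 269.0 × 4.17 × 100.0 = 112173 J
q4 (vaporize at 100 °C): 269.0 × 2269.0 = 610361 J
q5 (heat steam 100.0→107.4 °C): 269.0 × 2.02 × 7.4 = 4021 J
Total: 9581 + 89577 + 112173 + 610361 + 4021 = 825713 J = 826 kJ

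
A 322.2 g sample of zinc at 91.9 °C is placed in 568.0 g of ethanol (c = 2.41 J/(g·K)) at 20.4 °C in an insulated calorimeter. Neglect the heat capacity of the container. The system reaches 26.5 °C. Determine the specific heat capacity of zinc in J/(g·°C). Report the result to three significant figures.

q_gained = (568.0 × 2.41) × (26.5 − 20.4) = 8350 J
q_lost = 322.2 × c × (91.9 − 26.5) = 21071.88 c
Set equal: c = 8350 / 21071.88 = 0.396 J/(g·°C)

c = 0.396 J/(g·°C)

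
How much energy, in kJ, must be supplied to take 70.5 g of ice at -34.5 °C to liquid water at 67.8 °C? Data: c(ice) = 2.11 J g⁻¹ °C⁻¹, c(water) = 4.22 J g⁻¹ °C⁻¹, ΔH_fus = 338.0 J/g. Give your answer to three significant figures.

q = 49.1 kJ

q1 (heat ice -34.5→0.0 °C): 70.5 × 2.11 × 34.5 = 5132 J
q2 (melt at 0 °C): 70.5 × 338.0 = 23829 J
q3 (heat water 0.0→67.8 °C): 70.5 × 4.22 × 67.8 = 20171 J
Total: 5132 + 23829 + 20171 = 49132 J = 49.1 kJ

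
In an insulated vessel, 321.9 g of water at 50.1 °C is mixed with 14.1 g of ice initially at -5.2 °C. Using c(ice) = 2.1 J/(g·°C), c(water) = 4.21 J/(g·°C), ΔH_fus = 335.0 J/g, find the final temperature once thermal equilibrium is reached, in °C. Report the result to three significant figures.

Heat to bring ice to 0 °C and melt it: q₁ = 14.1×2.1×5.2 + 14.1×335.0 = 4877.5 J
Heat the water can supply cooling to 0 °C: 321.9×4.21×50.1 = 67895.5 J > q₁, so all ice melts.
Energy balance: 321.9×4.21×(50.1 − T) = 4877.5 + 14.1×4.21×(T − 0)
1355.199(50.1 − T) = 4877.5 + 59.361 T
67895.5 − 4877.5 = 1414.560 T
T = 63018.0 / 1414.560 = 44.5495 °C

T_f = 44.5 °C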